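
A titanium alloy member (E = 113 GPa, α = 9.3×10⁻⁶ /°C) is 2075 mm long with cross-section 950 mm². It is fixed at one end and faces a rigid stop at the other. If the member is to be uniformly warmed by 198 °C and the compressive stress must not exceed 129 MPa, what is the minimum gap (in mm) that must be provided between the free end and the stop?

g ≈ 1.45 mm

Free expansion if unrestrained: δ_free = αΔT L = 9.3×10⁻⁶ × 198 × 2075 = 3.821 mm.
A stress of 129 MPa corresponds to the wall pushing the member back by σL/E = 129×2075/(113×10³) = 2.369 mm.
The gap must absorb the remainder: g_min = 3.821 − 2.369 = 1.452 mm.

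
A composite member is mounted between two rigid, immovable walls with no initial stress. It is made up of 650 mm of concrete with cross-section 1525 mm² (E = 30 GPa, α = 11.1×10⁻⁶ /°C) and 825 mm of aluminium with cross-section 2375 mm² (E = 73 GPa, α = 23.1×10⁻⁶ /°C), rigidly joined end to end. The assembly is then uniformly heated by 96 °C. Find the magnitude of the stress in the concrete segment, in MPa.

Free thermal expansion of the whole bar: Σ αᵢΔT Lᵢ = 11.1×10⁻⁶×96×650 + 23.1×10⁻⁶×96×825 = 2.522 mm.
Since the ends are fixed, an axial force P builds up, equal in every segment, with P · Σ Lᵢ/(AᵢEᵢ) = δ_free.
Σ Lᵢ/(AᵢEᵢ) = 650/(1525×30×10³) + 825/(2375×73×10³) = 1.897×10⁻⁵ mm/N.
P = 2.522 / 1.897×10⁻⁵ = 133000 N = 133 kN, compressive.
σ_{concrete} = P / A = 133000 / 1525 = 87.2 MPa.

σ ≈ 87.2 MPa (compressive)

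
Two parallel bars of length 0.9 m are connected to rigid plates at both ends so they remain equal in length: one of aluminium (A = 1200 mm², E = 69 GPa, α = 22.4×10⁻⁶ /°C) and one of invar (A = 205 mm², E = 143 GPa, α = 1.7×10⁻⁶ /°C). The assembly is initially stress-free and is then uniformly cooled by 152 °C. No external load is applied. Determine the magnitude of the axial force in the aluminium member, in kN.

Equilibrium of a rigid end plate with no external load gives equal and opposite internal forces ±P in the two members. Since α_{aluminium} > α_{invar}, cooling drives the aluminium into tension and the invar into compression.
Compatibility of the two members (thermal + elastic change equal): (α₁ − α₂)ΔT = P·[1/(A₁E₁) + 1/(A₂E₂)].
|α₁ − α₂|·ΔT = 20.7×10⁻⁶ × 152 = 0.003146.
1/(A₁E₁) + 1/(A₂E₂) = 1/(1200×69×10³) + 1/(205×143×10³) = 4.619×10⁻⁸ N⁻¹.
So P = 0.003146 / 4.619×10⁻⁸ = 68.12 kN.

P ≈ 68.1 kN (tensile in the aluminium)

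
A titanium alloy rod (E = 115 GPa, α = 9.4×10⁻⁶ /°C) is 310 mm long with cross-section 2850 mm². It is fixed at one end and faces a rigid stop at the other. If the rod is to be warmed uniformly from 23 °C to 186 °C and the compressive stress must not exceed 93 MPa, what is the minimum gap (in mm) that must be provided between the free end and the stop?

With no wall the rod would lengthen by αΔT L = 9.4×10⁻⁶ × 163 × 310 = 0.475 mm.
At the allowable stress the elastic shortening the wall may impose is σL/E = 93 × 310 / (115×10³) = 0.2507 mm.
The gap must absorb the remainder: g_min = 0.475 − 0.2507 = 0.2243 mm.

g ≈ 0.224 mm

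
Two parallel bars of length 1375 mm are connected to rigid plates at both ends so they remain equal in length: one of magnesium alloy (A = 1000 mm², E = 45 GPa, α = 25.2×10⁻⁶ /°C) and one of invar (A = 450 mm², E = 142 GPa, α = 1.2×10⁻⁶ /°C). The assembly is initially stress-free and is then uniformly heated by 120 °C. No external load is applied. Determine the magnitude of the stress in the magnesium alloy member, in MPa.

σ ≈ 76 MPa (compressive)

Both members must finish at the same length. With the larger α, the magnesium alloy tends to over-expand; the plates restrain it, putting the magnesium alloy in compression and the invar in tension. With no external load the two internal forces are equal and opposite, magnitude P.
Equating the net (thermal + elastic) strains gives |α₁ − α₂|·ΔT = P·[1/(A₁E₁) + 1/(A₂E₂)].
|α₁ − α₂|·ΔT = 24×10⁻⁶ × 120 = 0.00288.
1/(A₁E₁) + 1/(A₂E₂) = 1/(1000×45×10³) + 1/(450×142×10³) = 3.787×10⁻⁸ N⁻¹.
So P = 0.00288 / 3.787×10⁻⁸ = 76.05 kN.
σ_{magnesium alloy} = P/A₁ = 76050/1000 = 76.05 MPa, compressive.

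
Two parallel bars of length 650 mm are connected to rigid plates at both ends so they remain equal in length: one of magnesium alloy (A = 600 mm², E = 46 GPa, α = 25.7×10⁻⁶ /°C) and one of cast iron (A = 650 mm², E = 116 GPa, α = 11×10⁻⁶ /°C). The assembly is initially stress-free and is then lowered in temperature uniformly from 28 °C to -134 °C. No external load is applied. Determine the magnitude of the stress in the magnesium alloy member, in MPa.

σ ≈ 80.2 MPa (tensile)

Equilibrium of a rigid end plate with no external load gives equal and opposite internal forces ±P in the two members. Since α_{magnesium alloy} > α_{cast iron}, cooling drives the magnesium alloy into tension and the cast iron into compression.
Setting the final lengths equal and cancelling L: (α₁ − α₂)ΔT = P/(A₁E₁) + P/(A₂E₂).
|α₁ − α₂|·ΔT = 14.7×10⁻⁶ × 162 = 0.002381.
1/(A₁E₁) + 1/(A₂E₂) = 1/(600×46×10³) + 1/(650×116×10³) = 4.949×10⁻⁸ N⁻¹.
So P = 0.002381 / 4.949×10⁻⁸ = 48.11 kN.
σ_{magnesium alloy} = P/A₁ = 48110/600 = 80.19 MPa, tensile.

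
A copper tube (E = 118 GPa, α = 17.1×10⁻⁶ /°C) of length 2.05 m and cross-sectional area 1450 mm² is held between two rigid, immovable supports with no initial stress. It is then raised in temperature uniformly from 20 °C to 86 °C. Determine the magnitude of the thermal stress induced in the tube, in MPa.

Because both ends are immovable the net strain is zero, and the suppressed thermal strain is αΔT = 17.1×10⁻⁶ × 66 = 1128.6×10⁻⁶.
The stress required to suppress this strain is σ = Eε = 118×10³ × 1128.6×10⁻⁶ = 133.2 MPa, compressive since the tube is trying to expand.

σ ≈ 133 MPa (compressive)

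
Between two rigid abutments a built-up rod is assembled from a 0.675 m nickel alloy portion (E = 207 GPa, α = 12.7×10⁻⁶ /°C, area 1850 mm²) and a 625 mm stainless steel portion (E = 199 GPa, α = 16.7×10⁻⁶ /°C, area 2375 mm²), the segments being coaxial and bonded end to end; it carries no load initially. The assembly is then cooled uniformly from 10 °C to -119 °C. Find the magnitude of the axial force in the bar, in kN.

P ≈ 795 kN (tensile)

With the walls removed the bar would change length by δ_free = Σ αᵢΔT Lᵢ = 12.7×10⁻⁶×129×675 + 16.7×10⁻⁶×129×625 = 2.452 mm.
The walls prevent any net length change, so an axial force P (same in every segment) develops. Compatibility: P · Σ Lᵢ/(AᵢEᵢ) = δ_free.
The series flexibility is Σ Lᵢ/(AᵢEᵢ) = 675/(1850×207×10³) + 625/(2375×199×10³) = 3.085×10⁻⁶ mm/N.
P = 2.452 / 3.085×10⁻⁶ = 794900 N = 794.9 kN, tensile.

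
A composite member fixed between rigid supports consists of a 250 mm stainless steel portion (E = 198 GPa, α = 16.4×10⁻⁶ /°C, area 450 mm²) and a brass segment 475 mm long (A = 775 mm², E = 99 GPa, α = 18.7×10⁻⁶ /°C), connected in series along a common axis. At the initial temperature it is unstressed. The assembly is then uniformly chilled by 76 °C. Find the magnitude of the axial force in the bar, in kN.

With the walls removed the bar would change length by δ_free = Σ αᵢΔT Lᵢ = 16.4×10⁻⁶×76×250 + 18.7×10⁻⁶×76×475 = 0.9867 mm.
Since the ends are fixed, an axial force P builds up, equal in every segment, with P · Σ Lᵢ/(AᵢEᵢ) = δ_free.
Σ Lᵢ/(AᵢEᵢ) = 250/(450×198×10³) + 475/(775×99×10³) = 8.997×10⁻⁶ mm/N.
So P = 0.9867 / 8.997×10⁻⁶ = 109.7 kN, tensile.

P ≈ 110 kN (tensile)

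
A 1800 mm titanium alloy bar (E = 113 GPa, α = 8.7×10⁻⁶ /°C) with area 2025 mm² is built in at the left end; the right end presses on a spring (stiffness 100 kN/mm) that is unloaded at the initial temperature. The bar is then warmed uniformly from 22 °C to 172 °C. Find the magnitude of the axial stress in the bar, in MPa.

The unrestrained thermal change is αΔT L = 8.7×10⁻⁶ × 150 × 1800 = 2.349 mm.
With a force P in the spring, the elastic change of the bar is PL/(AE) and that of the spring is P/k; compatibility requires their sum to equal δ_free.
P [ L/(AE) + 1/k ] = δ_free → P [ 1800/(2025×113×10³) + 1/(100×10³) ] = 2.349.
P = 2.349 / 1.787×10⁻⁵ = 131500 N.
σ = P/A = 131500/2025 = 64.93 MPa.

σ ≈ 64.9 MPa (compressive)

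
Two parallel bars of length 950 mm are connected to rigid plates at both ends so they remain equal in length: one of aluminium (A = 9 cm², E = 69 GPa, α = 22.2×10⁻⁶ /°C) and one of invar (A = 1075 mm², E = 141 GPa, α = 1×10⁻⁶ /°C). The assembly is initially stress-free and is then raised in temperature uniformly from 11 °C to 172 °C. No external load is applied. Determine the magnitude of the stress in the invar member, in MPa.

σ ≈ 140 MPa (tensile)

The aluminium has the larger α, so on heating it would change length more than the invar if both were free. The rigid plates force a common final length, so the aluminium is put into compression and the invar into tension, with equal and opposite forces P (no external load).
Compatibility of the two members (thermal + elastic change equal): (α₁ − α₂)ΔT = P·[1/(A₁E₁) + 1/(A₂E₂)].
|α₁ − α₂|·ΔT = 21.2×10⁻⁶ × 161 = 0.003413.
1/(A₁E₁) + 1/(A₂E₂) = 1/(900×69×10³) + 1/(1075×141×10³) = 2.27×10⁻⁸ N⁻¹.
P = 0.003413 / 2.27×10⁻⁸ = 150400 N = 150.4 kN.
σ_{invar} = P/A₂ = 150400/1075 = 139.9 MPa, tensile.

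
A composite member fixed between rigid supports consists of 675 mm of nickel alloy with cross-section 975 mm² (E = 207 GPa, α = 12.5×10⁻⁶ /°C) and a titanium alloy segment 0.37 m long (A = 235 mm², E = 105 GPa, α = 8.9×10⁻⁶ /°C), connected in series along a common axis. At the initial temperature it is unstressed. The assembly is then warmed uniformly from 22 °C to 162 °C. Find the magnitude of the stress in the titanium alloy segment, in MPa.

σ ≈ 381 MPa (compressive)

If the supports were absent, the total length change would be Σ αᵢΔT Lᵢ = 12.5×10⁻⁶×140×675 + 8.9×10⁻⁶×140×370 = 1.642 mm.
The rigid supports impose zero overall length change; the single axial force P common to all segments must satisfy P Σ Lᵢ/(AᵢEᵢ) = δ_free.
The series flexibility is Σ Lᵢ/(AᵢEᵢ) = 675/(975×207×10³) + 370/(235×105×10³) = 1.834×10⁻⁵ mm/N.
Hence P = δ_free / Σ(L/AE) = 1.642/1.834×10⁻⁵ = 89.55 kN (compressive).
σ_{titanium alloy} = P / A = 89550 / 235 = 381.1 MPa.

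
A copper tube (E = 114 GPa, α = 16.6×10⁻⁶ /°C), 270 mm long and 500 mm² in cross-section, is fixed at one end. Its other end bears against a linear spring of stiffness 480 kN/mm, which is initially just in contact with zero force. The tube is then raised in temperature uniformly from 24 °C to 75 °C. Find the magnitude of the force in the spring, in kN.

P ≈ 33.5 kN

The unrestrained thermal change is αΔT L = 16.6×10⁻⁶ × 51 × 270 = 0.2286 mm.
With a force P in the spring, the elastic change of the tube is PL/(AE) and that of the spring is P/k; compatibility requires their sum to equal δ_free.
So P = δ_free / [L/(AE) + 1/k] = 0.2286 / [ 270/(500×114×10³) + 1/(480×10³) ].
P = 0.2286 / 6.82×10⁻⁶ = 33520 N.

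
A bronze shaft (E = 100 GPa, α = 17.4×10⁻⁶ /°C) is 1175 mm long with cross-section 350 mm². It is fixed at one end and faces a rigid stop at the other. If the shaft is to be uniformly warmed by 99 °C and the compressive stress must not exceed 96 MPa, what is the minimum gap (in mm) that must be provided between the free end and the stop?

g ≈ 0.896 mm

With no wall the shaft would lengthen by αΔT L = 17.4×10⁻⁶ × 99 × 1175 = 2.024 mm.
At the allowable stress the elastic shortening the wall may impose is σL/E = 96 × 1175 / (100×10³) = 1.128 mm.
So the gap has to take up the difference, g_min = δ_free − σL/E = 2.024 − 1.128 = 0.8961 mm.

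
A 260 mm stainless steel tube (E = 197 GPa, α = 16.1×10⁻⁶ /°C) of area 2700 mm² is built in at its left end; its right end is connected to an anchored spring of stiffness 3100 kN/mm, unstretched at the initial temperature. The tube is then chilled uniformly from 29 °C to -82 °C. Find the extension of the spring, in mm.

δ ≈ 0.185 mm

Free thermal contraction: δ_free = αΔT L = 16.1×10⁻⁶ × 111 × 260 = 0.4646 mm.
Let P be the tensile force in the spring. The tube extends elastically by PL/(AE) and the spring stretches by P/k; together these equal δ_free.
So P = δ_free / [L/(AE) + 1/k] = 0.4646 / [ 260/(2700×197×10³) + 1/(3100×10³) ].
P = 0.4646 / 8.114×10⁻⁷ = 572700 N.
Spring extension = P/k = 572700/(3100×10³) = 0.1847 mm.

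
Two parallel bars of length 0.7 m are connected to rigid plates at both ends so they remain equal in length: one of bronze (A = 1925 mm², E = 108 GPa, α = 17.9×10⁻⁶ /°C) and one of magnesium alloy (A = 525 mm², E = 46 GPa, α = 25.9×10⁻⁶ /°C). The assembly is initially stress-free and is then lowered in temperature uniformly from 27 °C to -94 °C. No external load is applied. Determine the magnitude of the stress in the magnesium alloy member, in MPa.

σ ≈ 39.9 MPa (tensile)

Both members must finish at the same length. With the larger α, the magnesium alloy tends to over-contract; the plates restrain it, putting the magnesium alloy in tension and the bronze in compression. With no external load the two internal forces are equal and opposite, magnitude P.
Setting the final lengths equal and cancelling L: (α₁ − α₂)ΔT = P/(A₁E₁) + P/(A₂E₂).
|α₁ − α₂|·ΔT = 8×10⁻⁶ × 121 = 0.000968.
1/(A₁E₁) + 1/(A₂E₂) = 1/(1925×108×10³) + 1/(525×46×10³) = 4.622×10⁻⁸ N⁻¹.
So P = 0.000968 / 4.622×10⁻⁸ = 20.94 kN.
σ_{magnesium alloy} = P/A₂ = 20940/525 = 39.89 MPa, tensile.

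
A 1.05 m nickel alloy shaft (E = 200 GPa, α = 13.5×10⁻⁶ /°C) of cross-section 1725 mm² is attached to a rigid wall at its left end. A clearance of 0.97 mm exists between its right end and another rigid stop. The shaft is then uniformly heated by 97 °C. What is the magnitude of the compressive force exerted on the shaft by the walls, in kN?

P ≈ 133 kN

Unrestrained expansion: δ_free = αΔT L = 13.5×10⁻⁶ × 97 × 1050 = 1.375 mm.
This exceeds the 0.97 mm gap, so the wall pushes back. The portion of expansion that must be recovered elastically is δ_free − gap = 1.375 − 0.97 = 0.405 mm.
So σ = E(δ_free − g)/L = 200×10³ × 0.405/1050 = 77.14 MPa.
Force on the wall = σA = 77.14 × 1725 mm² = 133.1 kN.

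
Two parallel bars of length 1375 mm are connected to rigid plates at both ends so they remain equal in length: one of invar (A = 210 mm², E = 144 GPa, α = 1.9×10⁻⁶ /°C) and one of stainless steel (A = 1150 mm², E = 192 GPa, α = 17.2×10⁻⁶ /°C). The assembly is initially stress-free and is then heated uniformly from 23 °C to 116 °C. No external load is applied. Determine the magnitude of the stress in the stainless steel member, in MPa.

The stainless steel has the larger α, so on heating it would change length more than the invar if both were free. The rigid plates force a common final length, so the stainless steel is put into compression and the invar into tension, with equal and opposite forces P (no external load).
Setting the final lengths equal and cancelling L: (α₁ − α₂)ΔT = P/(A₁E₁) + P/(A₂E₂).
|α₁ − α₂|·ΔT = 15.3×10⁻⁶ × 93 = 0.001423.
1/(A₁E₁) + 1/(A₂E₂) = 1/(210×144×10³) + 1/(1150×192×10³) = 3.76×10⁻⁸ N⁻¹.
P = 0.001423 / 3.76×10⁻⁸ = 37850 N = 37.85 kN.
σ_{stainless steel} = P/A₂ = 37850/1150 = 32.91 MPa, compressive.

σ ≈ 32.9 MPa (compressive)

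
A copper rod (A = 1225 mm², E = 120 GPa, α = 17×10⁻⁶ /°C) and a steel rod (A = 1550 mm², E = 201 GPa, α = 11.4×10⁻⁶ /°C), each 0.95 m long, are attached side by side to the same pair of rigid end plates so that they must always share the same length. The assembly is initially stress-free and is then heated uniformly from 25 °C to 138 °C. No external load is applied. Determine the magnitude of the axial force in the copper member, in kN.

P ≈ 63.2 kN (compressive in the copper)

Equilibrium of a rigid end plate with no external load gives equal and opposite internal forces ±P in the two members. Since α_{copper} > α_{steel}, heating drives the copper into compression and the steel into tension.
Compatibility of the two members (thermal + elastic change equal): (α₁ − α₂)ΔT = P·[1/(A₁E₁) + 1/(A₂E₂)].
|α₁ − α₂|·ΔT = 5.6×10⁻⁶ × 113 = 0.0006328.
1/(A₁E₁) + 1/(A₂E₂) = 1/(1225×120×10³) + 1/(1550×201×10³) = 1.001×10⁻⁸ N⁻¹.
So P = 0.0006328 / 1.001×10⁻⁸ = 63.2 kN.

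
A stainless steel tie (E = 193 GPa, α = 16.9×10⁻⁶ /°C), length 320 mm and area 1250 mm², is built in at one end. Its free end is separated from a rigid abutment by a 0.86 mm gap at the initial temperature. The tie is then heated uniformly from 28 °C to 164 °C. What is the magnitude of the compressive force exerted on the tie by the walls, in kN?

P ≈ 0 kN

Unrestrained expansion: δ_free = αΔT L = 16.9×10⁻⁶ × 136 × 320 = 0.7355 mm.
Since δ_free = 0.735 mm is less than the 0.86 mm gap, the tie never touches the wall. No axial force develops.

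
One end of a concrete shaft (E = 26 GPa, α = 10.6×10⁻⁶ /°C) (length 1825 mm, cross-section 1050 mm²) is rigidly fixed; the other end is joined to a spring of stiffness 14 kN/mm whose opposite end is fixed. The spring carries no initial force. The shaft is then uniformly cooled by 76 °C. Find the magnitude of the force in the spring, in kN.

Free thermal contraction: δ_free = αΔT L = 10.6×10⁻⁶ × 76 × 1825 = 1.47 mm.
Let P be the tensile force in the spring. The shaft extends elastically by PL/(AE) and the spring stretches by P/k; together these equal δ_free.
P [ L/(AE) + 1/k ] = δ_free → P [ 1825/(1050×26×10³) + 1/(14×10³) ] = 1.47.
P = 1.47 / 0.0001383 = 10630 N.

P ≈ 10.6 kN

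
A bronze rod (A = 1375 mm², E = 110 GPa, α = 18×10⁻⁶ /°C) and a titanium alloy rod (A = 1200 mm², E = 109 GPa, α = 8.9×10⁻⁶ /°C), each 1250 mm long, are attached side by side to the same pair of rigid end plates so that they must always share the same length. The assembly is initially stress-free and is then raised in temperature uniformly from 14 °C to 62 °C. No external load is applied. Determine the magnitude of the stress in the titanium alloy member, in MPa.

σ ≈ 25.5 MPa (tensile)

Equilibrium of a rigid end plate with no external load gives equal and opposite internal forces ±P in the two members. Since α_{bronze} > α_{titanium alloy}, heating drives the bronze into compression and the titanium alloy into tension.
Equating the net (thermal + elastic) strains gives |α₁ − α₂|·ΔT = P·[1/(A₁E₁) + 1/(A₂E₂)].
|α₁ − α₂|·ΔT = 9.1×10⁻⁶ × 48 = 0.0004368.
1/(A₁E₁) + 1/(A₂E₂) = 1/(1375×110×10³) + 1/(1200×109×10³) = 1.426×10⁻⁸ N⁻¹.
P = 0.0004368 / 1.426×10⁻⁸ = 30640 N = 30.64 kN.
σ_{titanium alloy} = P/A₂ = 30640/1200 = 25.53 MPa, tensile.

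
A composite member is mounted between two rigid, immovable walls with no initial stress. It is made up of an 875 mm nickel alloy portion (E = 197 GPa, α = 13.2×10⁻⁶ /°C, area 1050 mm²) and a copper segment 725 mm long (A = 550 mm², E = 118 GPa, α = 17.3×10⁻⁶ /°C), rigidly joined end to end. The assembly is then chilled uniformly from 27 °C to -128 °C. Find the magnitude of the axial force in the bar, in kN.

If the supports were absent, the total length change would be Σ αᵢΔT Lᵢ = 13.2×10⁻⁶×155×875 + 17.3×10⁻⁶×155×725 = 3.734 mm.
Since the ends are fixed, an axial force P builds up, equal in every segment, with P · Σ Lᵢ/(AᵢEᵢ) = δ_free.
The series flexibility is Σ Lᵢ/(AᵢEᵢ) = 875/(1050×197×10³) + 725/(550×118×10³) = 1.54×10⁻⁵ mm/N.
So P = 3.734 / 1.54×10⁻⁵ = 242.5 kN, tensile.

P ≈ 242 kN (tensile)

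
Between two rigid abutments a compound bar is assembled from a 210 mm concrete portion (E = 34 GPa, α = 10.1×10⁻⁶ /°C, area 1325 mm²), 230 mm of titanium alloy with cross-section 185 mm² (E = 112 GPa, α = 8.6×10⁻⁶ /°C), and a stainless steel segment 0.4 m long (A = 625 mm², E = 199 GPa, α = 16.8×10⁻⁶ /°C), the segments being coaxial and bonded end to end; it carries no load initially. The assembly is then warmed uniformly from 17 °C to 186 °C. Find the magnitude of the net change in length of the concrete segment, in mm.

|ΔL| ≈ 0.0907 mm

Free thermal expansion of the whole bar: Σ αᵢΔT Lᵢ = 10.1×10⁻⁶×169×210 + 8.6×10⁻⁶×169×230 + 16.8×10⁻⁶×169×400 = 1.828 mm.
The walls prevent any net length change, so an axial force P (same in every segment) develops. Compatibility: P · Σ Lᵢ/(AᵢEᵢ) = δ_free.
The series flexibility is Σ Lᵢ/(AᵢEᵢ) = 210/(1325×34×10³) + 230/(185×112×10³) + 400/(625×199×10³) = 1.898×10⁻⁵ mm/N.
P = 1.828 / 1.898×10⁻⁵ = 96340 N = 96.34 kN, compressive.
For the concrete segment, free thermal change = 10.1×10⁻⁶×169×210 = 0.3584 mm and elastic change from P = 96340×210/(1325×34×10³) = 0.4491 mm; these oppose, so the net change is 0.0907 mm (segment shortens).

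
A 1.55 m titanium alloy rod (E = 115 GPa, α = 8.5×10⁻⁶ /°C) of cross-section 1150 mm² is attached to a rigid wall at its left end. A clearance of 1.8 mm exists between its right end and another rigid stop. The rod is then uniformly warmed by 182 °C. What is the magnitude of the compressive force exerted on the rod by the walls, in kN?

P ≈ 51 kN

Unrestrained expansion: δ_free = αΔT L = 8.5×10⁻⁶ × 182 × 1550 = 2.398 mm.
After closing the 1.8 mm clearance, 2.398 − 1.8 = 0.5978 mm of expansion remains to be suppressed by the wall.
That suppressed elongation corresponds to σ = E·Δ/L = 115×10³ × 0.5978/1550 = 44.36 MPa.
P = σA = 44.36 × 1150 = 51.01 kN.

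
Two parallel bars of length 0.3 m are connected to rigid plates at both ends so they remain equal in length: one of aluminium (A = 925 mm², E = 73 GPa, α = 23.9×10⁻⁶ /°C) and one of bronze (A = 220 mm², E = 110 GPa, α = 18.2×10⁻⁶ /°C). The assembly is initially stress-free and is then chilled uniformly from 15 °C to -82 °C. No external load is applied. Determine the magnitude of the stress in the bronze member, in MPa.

The aluminium has the larger α, so on cooling it would change length more than the bronze if both were free. The rigid plates force a common final length, so the aluminium is put into tension and the bronze into compression, with equal and opposite forces P (no external load).
Compatibility of the two members (thermal + elastic change equal): (α₁ − α₂)ΔT = P·[1/(A₁E₁) + 1/(A₂E₂)].
|α₁ − α₂|·ΔT = 5.7×10⁻⁶ × 97 = 0.0005529.
1/(A₁E₁) + 1/(A₂E₂) = 1/(925×73×10³) + 1/(220×110×10³) = 5.613×10⁻⁸ N⁻¹.
P = 0.0005529 / 5.613×10⁻⁸ = 9850 N = 9.85 kN.
σ_{bronze} = P/A₂ = 9850/220 = 44.77 MPa, compressive.

σ ≈ 44.8 MPa (compressive)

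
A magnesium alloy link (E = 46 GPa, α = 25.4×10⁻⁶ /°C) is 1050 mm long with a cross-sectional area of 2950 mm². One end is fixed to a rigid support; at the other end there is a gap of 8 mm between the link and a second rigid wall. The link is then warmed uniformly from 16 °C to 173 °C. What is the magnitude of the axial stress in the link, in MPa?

σ ≈ 0 MPa

If the wall were absent the link would grow by αΔT L = 25.4×10⁻⁶ × 157 × 1050 = 4.187 mm.
Since δ_free = 4.19 mm is less than the 8 mm gap, the link never touches the wall. No axial force develops.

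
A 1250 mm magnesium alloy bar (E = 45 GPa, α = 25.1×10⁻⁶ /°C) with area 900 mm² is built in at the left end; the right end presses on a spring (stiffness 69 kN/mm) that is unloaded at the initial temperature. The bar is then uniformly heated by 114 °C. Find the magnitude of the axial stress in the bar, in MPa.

Free thermal expansion: δ_free = αΔT L = 25.1×10⁻⁶ × 114 × 1250 = 3.577 mm.
Let P be the compressive force at the spring. The bar shortens elastically by PL/(AE) and the spring compresses by P/k; together these equal δ_free.
So P = δ_free / [L/(AE) + 1/k] = 3.577 / [ 1250/(900×45×10³) + 1/(69×10³) ].
P = 3.577 / 4.536×10⁻⁵ = 78860 N.
σ = P/A = 78860/900 = 87.62 MPa.

σ ≈ 87.6 MPa (compressive)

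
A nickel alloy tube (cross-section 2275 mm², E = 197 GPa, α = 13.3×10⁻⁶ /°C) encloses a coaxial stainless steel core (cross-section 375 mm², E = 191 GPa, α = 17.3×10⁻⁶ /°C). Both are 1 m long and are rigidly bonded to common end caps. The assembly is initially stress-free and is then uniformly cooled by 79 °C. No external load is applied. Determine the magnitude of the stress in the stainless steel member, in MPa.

The stainless steel has the larger α, so on cooling it would change length more than the nickel alloy if both were free. The rigid plates force a common final length, so the stainless steel is put into tension and the nickel alloy into compression, with equal and opposite forces P (no external load).
Setting the final lengths equal and cancelling L: (α₁ − α₂)ΔT = P/(A₁E₁) + P/(A₂E₂).
|α₁ − α₂|·ΔT = 4×10⁻⁶ × 79 = 0.000316.
1/(A₁E₁) + 1/(A₂E₂) = 1/(2275×197×10³) + 1/(375×191×10³) = 1.619×10⁻⁸ N⁻¹.
So P = 0.000316 / 1.619×10⁻⁸ = 19.51 kN.
σ_{stainless steel} = P/A₂ = 19510/375 = 52.04 MPa, tensile.

σ ≈ 52 MPa (tensile)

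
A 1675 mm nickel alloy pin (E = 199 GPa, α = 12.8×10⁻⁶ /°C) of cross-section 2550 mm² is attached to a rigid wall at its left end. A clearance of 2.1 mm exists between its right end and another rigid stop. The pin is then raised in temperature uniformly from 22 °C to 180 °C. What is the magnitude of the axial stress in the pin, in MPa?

σ ≈ 153 MPa (compressive)

If the wall were absent the pin would grow by αΔT L = 12.8×10⁻⁶ × 158 × 1675 = 3.388 mm.
After closing the 2.1 mm clearance, 3.388 − 2.1 = 1.288 mm of expansion remains to be suppressed by the wall.
That suppressed elongation corresponds to σ = E·Δ/L = 199×10³ × 1.288/1675 = 153 MPa.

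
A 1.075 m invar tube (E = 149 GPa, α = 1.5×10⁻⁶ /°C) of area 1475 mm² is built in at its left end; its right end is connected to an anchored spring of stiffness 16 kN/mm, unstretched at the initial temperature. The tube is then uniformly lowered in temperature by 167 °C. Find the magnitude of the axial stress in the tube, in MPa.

σ ≈ 2.71 MPa (tensile)

If the spring were absent the tube would shorten by αΔT L = 1.5×10⁻⁶ × 167 × 1075 = 0.2693 mm.
Let P be the tensile force in the spring. The tube extends elastically by PL/(AE) and the spring stretches by P/k; together these equal δ_free.
So P = δ_free / [L/(AE) + 1/k] = 0.2693 / [ 1075/(1475×149×10³) + 1/(16×10³) ].
P = 0.2693 / 6.739×10⁻⁵ = 3996 N.
σ = P/A = 3996/1475 = 2.709 MPa.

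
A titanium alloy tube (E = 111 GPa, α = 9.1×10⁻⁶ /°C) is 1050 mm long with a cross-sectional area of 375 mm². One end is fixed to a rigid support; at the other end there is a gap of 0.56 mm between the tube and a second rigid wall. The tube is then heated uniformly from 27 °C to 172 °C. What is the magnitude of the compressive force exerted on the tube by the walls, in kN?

Unrestrained expansion: δ_free = αΔT L = 9.1×10⁻⁶ × 145 × 1050 = 1.385 mm.
After closing the 0.56 mm clearance, 1.385 − 0.56 = 0.8255 mm of expansion remains to be suppressed by the wall.
That suppressed elongation corresponds to σ = E·Δ/L = 111×10³ × 0.8255/1050 = 87.26 MPa.
Force on the wall = σA = 87.26 × 375 mm² = 32.72 kN.

P ≈ 32.7 kN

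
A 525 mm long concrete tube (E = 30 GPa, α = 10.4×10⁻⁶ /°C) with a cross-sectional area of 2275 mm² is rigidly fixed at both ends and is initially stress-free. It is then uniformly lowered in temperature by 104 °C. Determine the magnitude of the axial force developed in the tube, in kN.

P ≈ 73.8 kN (tensile)

The ends cannot move, so σ = EαΔT = 30×10³ × 10.4×10⁻⁶ × 104 = 32.45 MPa.
P = AEαΔT = 2275 × 30×10³ × 10.4×10⁻⁶ × 104 = 73.82 kN (tensile).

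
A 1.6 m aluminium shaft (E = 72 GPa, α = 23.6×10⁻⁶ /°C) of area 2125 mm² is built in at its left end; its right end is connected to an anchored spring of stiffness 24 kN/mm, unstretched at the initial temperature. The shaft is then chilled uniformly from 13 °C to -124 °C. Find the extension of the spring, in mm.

Free thermal contraction: δ_free = αΔT L = 23.6×10⁻⁶ × 137 × 1600 = 5.173 mm.
Let P be the tensile force in the spring. The shaft extends elastically by PL/(AE) and the spring stretches by P/k; together these equal δ_free.
So P = δ_free / [L/(AE) + 1/k] = 5.173 / [ 1600/(2125×72×10³) + 1/(24×10³) ].
P = 5.173 / 5.212×10⁻⁵ = 99250 N.
Spring extension = P/k = 99250/(24×10³) = 4.135 mm.

δ ≈ 4.14 mm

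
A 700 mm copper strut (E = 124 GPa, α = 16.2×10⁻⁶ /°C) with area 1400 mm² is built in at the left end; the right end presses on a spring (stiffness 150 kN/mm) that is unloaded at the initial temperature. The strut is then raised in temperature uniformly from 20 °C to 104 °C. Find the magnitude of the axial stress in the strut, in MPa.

σ ≈ 63.6 MPa (compressive)

The unrestrained thermal change is αΔT L = 16.2×10⁻⁶ × 84 × 700 = 0.9526 mm.
Let P be the compressive force at the spring. The strut shortens elastically by PL/(AE) and the spring compresses by P/k; together these equal δ_free.
P [ L/(AE) + 1/k ] = δ_free → P [ 700/(1400×124×10³) + 1/(150×10³) ] = 0.9526.
P = 0.9526 / 1.07×10⁻⁵ = 89030 N.
σ = P/A = 89030/1400 = 63.6 MPa.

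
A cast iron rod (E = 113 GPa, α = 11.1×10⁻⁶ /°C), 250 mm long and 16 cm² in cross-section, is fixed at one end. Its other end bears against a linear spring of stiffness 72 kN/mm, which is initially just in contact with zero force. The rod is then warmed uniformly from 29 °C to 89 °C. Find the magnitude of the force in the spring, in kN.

If the spring were absent the rod would lengthen by αΔT L = 11.1×10⁻⁶ × 60 × 250 = 0.1665 mm.
With a force P in the spring, the elastic change of the rod is PL/(AE) and that of the spring is P/k; compatibility requires their sum to equal δ_free.
P [ L/(AE) + 1/k ] = δ_free → P [ 250/(1600×113×10³) + 1/(72×10³) ] = 0.1665.
P = 0.1665 / 1.527×10⁻⁵ = 10900 N.

P ≈ 10.9 kN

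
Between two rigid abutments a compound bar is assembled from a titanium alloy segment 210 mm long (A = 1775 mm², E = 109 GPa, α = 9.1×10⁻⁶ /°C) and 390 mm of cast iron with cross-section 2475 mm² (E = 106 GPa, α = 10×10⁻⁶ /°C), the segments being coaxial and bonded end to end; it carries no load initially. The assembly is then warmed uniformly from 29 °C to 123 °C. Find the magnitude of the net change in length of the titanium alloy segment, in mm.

|ΔL| ≈ 0.0509 mm

Free thermal expansion of the whole bar: Σ αᵢΔT Lᵢ = 9.1×10⁻⁶×94×210 + 10×10⁻⁶×94×390 = 0.5462 mm.
The walls prevent any net length change, so an axial force P (same in every segment) develops. Compatibility: P · Σ Lᵢ/(AᵢEᵢ) = δ_free.
Σ Lᵢ/(AᵢEᵢ) = 210/(1775×109×10³) + 390/(2475×106×10³) = 2.572×10⁻⁶ mm/N.
P = 0.5462 / 2.572×10⁻⁶ = 212400 N = 212.4 kN, compressive.
For the titanium alloy segment, free thermal change = 9.1×10⁻⁶×94×210 = 0.1796 mm and elastic change from P = 212400×210/(1775×109×10³) = 0.2305 mm; these oppose, so the net change is 0.0509 mm (segment shortens).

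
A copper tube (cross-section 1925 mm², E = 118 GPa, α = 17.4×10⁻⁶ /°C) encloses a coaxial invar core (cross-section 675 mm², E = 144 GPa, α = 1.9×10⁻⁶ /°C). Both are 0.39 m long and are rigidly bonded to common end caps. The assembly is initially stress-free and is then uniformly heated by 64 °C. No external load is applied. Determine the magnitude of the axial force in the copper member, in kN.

P ≈ 67.5 kN (compressive in the copper)

Equilibrium of a rigid end plate with no external load gives equal and opposite internal forces ±P in the two members. Since α_{copper} > α_{invar}, heating drives the copper into compression and the invar into tension.
Setting the final lengths equal and cancelling L: (α₁ − α₂)ΔT = P/(A₁E₁) + P/(A₂E₂).
|α₁ − α₂|·ΔT = 15.5×10⁻⁶ × 64 = 0.000992.
1/(A₁E₁) + 1/(A₂E₂) = 1/(1925×118×10³) + 1/(675×144×10³) = 1.469×10⁻⁸ N⁻¹.
P = 0.000992 / 1.469×10⁻⁸ = 67530 N = 67.53 kN.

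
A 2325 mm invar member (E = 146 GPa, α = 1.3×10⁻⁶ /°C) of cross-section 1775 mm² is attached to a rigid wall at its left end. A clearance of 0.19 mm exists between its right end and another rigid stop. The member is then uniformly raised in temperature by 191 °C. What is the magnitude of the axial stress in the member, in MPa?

σ ≈ 24.3 MPa (compressive)

Unrestrained expansion: δ_free = αΔT L = 1.3×10⁻⁶ × 191 × 2325 = 0.5773 mm.
This exceeds the 0.19 mm gap, so the wall pushes back. The portion of expansion that must be recovered elastically is δ_free − gap = 0.5773 − 0.19 = 0.3873 mm.
Compatibility: PL/(AE) = 0.3873 mm, so σ = P/A = E × (0.3873/2325) = 24.32 MPa.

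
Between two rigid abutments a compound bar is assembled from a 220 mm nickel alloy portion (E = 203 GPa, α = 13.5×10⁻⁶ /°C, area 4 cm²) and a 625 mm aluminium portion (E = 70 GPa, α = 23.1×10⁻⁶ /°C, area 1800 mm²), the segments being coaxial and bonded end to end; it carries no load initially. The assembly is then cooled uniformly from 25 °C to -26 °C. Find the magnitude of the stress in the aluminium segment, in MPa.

With the walls removed the bar would change length by δ_free = Σ αᵢΔT Lᵢ = 13.5×10⁻⁶×51×220 + 23.1×10⁻⁶×51×625 = 0.8878 mm.
Since the ends are fixed, an axial force P builds up, equal in every segment, with P · Σ Lᵢ/(AᵢEᵢ) = δ_free.
Σ Lᵢ/(AᵢEᵢ) = 220/(400×203×10³) + 625/(1800×70×10³) = 7.67×10⁻⁶ mm/N.
Hence P = δ_free / Σ(L/AE) = 0.8878/7.67×10⁻⁶ = 115.8 kN (tensile).
σ_{aluminium} = P / A = 115800 / 1800 = 64.31 MPa.

σ ≈ 64.3 MPa (tensile)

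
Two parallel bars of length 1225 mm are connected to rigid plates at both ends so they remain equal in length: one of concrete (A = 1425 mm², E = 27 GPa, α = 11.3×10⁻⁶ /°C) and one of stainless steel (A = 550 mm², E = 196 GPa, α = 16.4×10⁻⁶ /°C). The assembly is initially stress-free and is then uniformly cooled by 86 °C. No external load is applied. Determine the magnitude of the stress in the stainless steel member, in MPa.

Both members must finish at the same length. With the larger α, the stainless steel tends to over-contract; the plates restrain it, putting the stainless steel in tension and the concrete in compression. With no external load the two internal forces are equal and opposite, magnitude P.
Equating the net (thermal + elastic) strains gives |α₁ − α₂|·ΔT = P·[1/(A₁E₁) + 1/(A₂E₂)].
|α₁ − α₂|·ΔT = 5.1×10⁻⁶ × 86 = 0.0004386.
1/(A₁E₁) + 1/(A₂E₂) = 1/(1425×27×10³) + 1/(550×196×10³) = 3.527×10⁻⁸ N⁻¹.
P = 0.0004386 / 3.527×10⁻⁸ = 12440 N = 12.44 kN.
σ_{stainless steel} = P/A₂ = 12440/550 = 22.61 MPa, tensile.

σ ≈ 22.6 MPa (tensile)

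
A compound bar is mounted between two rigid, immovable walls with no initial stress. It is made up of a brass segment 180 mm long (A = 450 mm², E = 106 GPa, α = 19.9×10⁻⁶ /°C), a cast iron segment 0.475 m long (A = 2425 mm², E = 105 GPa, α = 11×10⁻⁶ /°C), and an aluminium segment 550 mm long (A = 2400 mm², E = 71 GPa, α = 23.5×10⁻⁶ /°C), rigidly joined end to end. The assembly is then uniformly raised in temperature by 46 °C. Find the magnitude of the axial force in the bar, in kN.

If the supports were absent, the total length change would be Σ αᵢΔT Lᵢ = 19.9×10⁻⁶×46×180 + 11×10⁻⁶×46×475 + 23.5×10⁻⁶×46×550 = 0.9997 mm.
Since the ends are fixed, an axial force P builds up, equal in every segment, with P · Σ Lᵢ/(AᵢEᵢ) = δ_free.
The series flexibility is Σ Lᵢ/(AᵢEᵢ) = 180/(450×106×10³) + 475/(2425×105×10³) + 550/(2400×71×10³) = 8.867×10⁻⁶ mm/N.
P = 0.9997 / 8.867×10⁻⁶ = 112700 N = 112.7 kN, compressive.

P ≈ 113 kN (compressive)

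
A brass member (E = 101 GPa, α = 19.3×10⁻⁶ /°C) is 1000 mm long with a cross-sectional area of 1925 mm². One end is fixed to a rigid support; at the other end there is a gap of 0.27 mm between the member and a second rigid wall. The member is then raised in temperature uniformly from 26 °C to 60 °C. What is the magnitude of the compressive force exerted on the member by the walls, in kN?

P ≈ 75.1 kN

If the wall were absent the member would grow by αΔT L = 19.3×10⁻⁶ × 34 × 1000 = 0.6562 mm.
After closing the 0.27 mm clearance, 0.6562 − 0.27 = 0.3862 mm of expansion remains to be suppressed by the wall.
So σ = E(δ_free − g)/L = 101×10³ × 0.3862/1000 = 39.01 MPa.
Force on the wall = σA = 39.01 × 1925 mm² = 75.09 kN.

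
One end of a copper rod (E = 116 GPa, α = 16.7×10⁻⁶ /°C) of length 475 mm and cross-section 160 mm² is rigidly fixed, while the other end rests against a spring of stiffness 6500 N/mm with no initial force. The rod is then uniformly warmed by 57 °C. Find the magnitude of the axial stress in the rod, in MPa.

σ ≈ 15.7 MPa (compressive)

If the spring were absent the rod would lengthen by αΔT L = 16.7×10⁻⁶ × 57 × 475 = 0.4522 mm.
With a force P in the spring, the elastic change of the rod is PL/(AE) and that of the spring is P/k; compatibility requires their sum to equal δ_free.
P [ L/(AE) + 1/k ] = δ_free → P [ 475/(160×116×10³) + 1/(6500) ] = 0.4522.
P = 0.4522 / 0.0001794 = 2520 N.
σ = P/A = 2520/160 = 15.75 MPa.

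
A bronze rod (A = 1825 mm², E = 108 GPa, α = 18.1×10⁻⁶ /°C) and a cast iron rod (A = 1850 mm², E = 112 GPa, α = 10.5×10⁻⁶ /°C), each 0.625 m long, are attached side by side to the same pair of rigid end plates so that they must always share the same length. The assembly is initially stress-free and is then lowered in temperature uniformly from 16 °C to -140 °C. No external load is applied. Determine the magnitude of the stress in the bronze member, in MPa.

The bronze has the larger α, so on cooling it would change length more than the cast iron if both were free. The rigid plates force a common final length, so the bronze is put into tension and the cast iron into compression, with equal and opposite forces P (no external load).
Equating the net (thermal + elastic) strains gives |α₁ − α₂|·ΔT = P·[1/(A₁E₁) + 1/(A₂E₂)].
|α₁ − α₂|·ΔT = 7.6×10⁻⁶ × 156 = 0.001186.
1/(A₁E₁) + 1/(A₂E₂) = 1/(1825×108×10³) + 1/(1850×112×10³) = 9.9×10⁻⁹ N⁻¹.
So P = 0.001186 / 9.9×10⁻⁹ = 119.8 kN.
σ_{bronze} = P/A₁ = 119800/1825 = 65.62 MPa, tensile.

σ ≈ 65.6 MPa (tensile)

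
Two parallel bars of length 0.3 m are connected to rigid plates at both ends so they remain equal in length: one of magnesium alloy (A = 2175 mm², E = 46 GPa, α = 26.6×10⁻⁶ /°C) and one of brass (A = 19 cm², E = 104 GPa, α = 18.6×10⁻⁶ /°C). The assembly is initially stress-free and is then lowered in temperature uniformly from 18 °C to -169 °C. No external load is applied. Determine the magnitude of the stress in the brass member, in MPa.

The magnesium alloy has the larger α, so on cooling it would change length more than the brass if both were free. The rigid plates force a common final length, so the magnesium alloy is put into tension and the brass into compression, with equal and opposite forces P (no external load).
Compatibility of the two members (thermal + elastic change equal): (α₁ − α₂)ΔT = P·[1/(A₁E₁) + 1/(A₂E₂)].
|α₁ − α₂|·ΔT = 8×10⁻⁶ × 187 = 0.001496.
1/(A₁E₁) + 1/(A₂E₂) = 1/(2175×46×10³) + 1/(1900×104×10³) = 1.506×10⁻⁸ N⁻¹.
P = 0.001496 / 1.506×10⁻⁸ = 99360 N = 99.36 kN.
σ_{brass} = P/A₂ = 99360/1900 = 52.3 MPa, compressive.

σ ≈ 52.3 MPa (compressive)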